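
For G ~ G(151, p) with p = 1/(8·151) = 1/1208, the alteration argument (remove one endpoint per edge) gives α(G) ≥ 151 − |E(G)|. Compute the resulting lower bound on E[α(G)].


E[|E(G)|] = C(151, 2)·p = 11325 · (1/1208) = 75/8.
E[α(G)] ≥ n − E[|E(G)|] = 151 − 75/8 = 1133/8.
Numerically: ≈ 141.6250.
(This is only a lower bound; the true E[α(G)] may be larger.)

E[α(G)] ≥ 1133/8 ≈ 141.6250.


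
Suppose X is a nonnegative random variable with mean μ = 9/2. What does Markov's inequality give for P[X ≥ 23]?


μ = E[X] = 9/2, a = 23.
Markov: P[X ≥ 23] ≤ μ/a = (9/2)/23 = 9/46.
Numerically: ≈ 0.1957.
(Since a = 23 > μ = 4.5000, the bound 9/46 is < 1 and informative.)

P[X ≥ 23] ≤ 9/46 ≈ 0.1957.


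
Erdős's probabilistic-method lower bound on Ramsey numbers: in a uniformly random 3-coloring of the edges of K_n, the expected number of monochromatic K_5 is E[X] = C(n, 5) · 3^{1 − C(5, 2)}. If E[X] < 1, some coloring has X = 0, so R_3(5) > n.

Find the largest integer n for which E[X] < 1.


We need C(n, 5) · 3^{1 − 10} < 1, i.e. C(n, 5) < 3^{10 − 1} = 19683.
Check values of n near the boundary:
  n = 17: C(17, 5) = 6188; 6188 < 19683? YES
  n = 18: C(18, 5) = 8568; 8568 < 19683? YES
  n = 19: C(19, 5) = 11628; 11628 < 19683? YES
  n = 20: C(20, 5) = 15504; 15504 < 19683? YES
  n = 21: C(21, 5) = 20349; 20349 < 19683? NO
The largest n with C(n, 5) < 19683 is n = 20 (where E[X] = 5168/6561 ≈ 0.788). Hence R_3(5) > 20, i.e. R_3(5) ≥ 21.

Largest n = 20; hence R_3(5) > 20.


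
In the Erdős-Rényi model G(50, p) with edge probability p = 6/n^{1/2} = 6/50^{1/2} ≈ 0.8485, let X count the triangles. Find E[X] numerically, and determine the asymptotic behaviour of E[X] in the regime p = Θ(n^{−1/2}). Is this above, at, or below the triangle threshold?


Number of potential triangles: C(50, 3) = 19600.
Each occurs with probability p³ ≈ (0.8485)³ ≈ 6.109403e-01.
By linearity: E[X] = C(50, 3)·p³ ≈ 19600 · 6.109403e-01 ≈ 11974.4291.
Since α = 1/2 < 1, p = c/n^{1/2} ≫ 1/n is above the triangle threshold p ~ 1/n. Asymptotically E[X] ~ (c³/6)·n^{3(1−α)} = (6³/6)·n^{1.5} → ∞; triangles are abundant w.h.p.

E[X] ≈ 11974.4291; in regime p = Θ(1/n^{1/2}) E[X] diverges (above the triangle threshold p ~ 1/n).


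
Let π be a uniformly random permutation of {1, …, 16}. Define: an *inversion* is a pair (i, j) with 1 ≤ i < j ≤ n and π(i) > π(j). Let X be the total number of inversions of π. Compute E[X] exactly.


Write X = Σ X_I over the C(16, 2) = 120 pairs i < j, with X_I the indicator of one inversion.
There are 120 indicators.
For each fixed pair i < j, the values π(i) and π(j) are two distinct elements of {1, …, 16} in uniformly random order; by symmetry P[π(i) > π(j)] = 1/2.
By linearity: E[X] = 120 · (1/2) = C(16, 2) · (1/2) = 120/2 = 60 ≈ 60.00000.

E[X] = 60 = 60.00000.


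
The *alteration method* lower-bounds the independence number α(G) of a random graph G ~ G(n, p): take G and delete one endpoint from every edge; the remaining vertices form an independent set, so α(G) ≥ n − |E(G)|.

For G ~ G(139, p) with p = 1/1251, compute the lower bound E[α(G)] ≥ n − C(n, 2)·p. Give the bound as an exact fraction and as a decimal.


E[|E(G)|] = C(139, 2)·p = 9591 · (1/1251) = 23/3.
E[α(G)] ≥ n − E[|E(G)|] = 139 − 23/3 = 394/3.
Numerically: ≈ 131.33333.
(This is only a lower bound; the true E[α(G)] may be larger.)

E[α(G)] ≥ 394/3 ≈ 131.33333.


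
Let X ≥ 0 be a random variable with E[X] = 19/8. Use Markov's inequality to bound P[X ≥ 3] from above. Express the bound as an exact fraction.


μ = E[X] = 19/8, a = 3.
Markov: P[X ≥ 3] ≤ μ/a = (19/8)/3 = 19/24.
Numerically: ≈ 0.79167.
(Since a = 3 > μ = 2.37500, the bound 19/24 is < 1 and informative.)

P[X ≥ 3] ≤ 19/24 ≈ 0.79167.


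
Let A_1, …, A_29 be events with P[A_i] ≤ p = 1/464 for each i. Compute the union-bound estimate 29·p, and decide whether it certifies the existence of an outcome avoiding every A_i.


Union bound: P[∪_{i=1}^{29} A_i] ≤ Σ_i P[A_i] ≤ 29·p = 29·(1/464) = 1/16.
Numerically: 1/16 ≈ 0.0625000.
Is 1/16 < 1? YES.
Since P[∪ A_i] ≤ 1/16 < 1, the complement has P[∩ A_i^c] ≥ 1 − 1/16 = 15/16 > 0, so some outcome avoids every A_i.

29·p = 1/16 ≈ 0.0625000; existence CERTIFIED by the union bound.


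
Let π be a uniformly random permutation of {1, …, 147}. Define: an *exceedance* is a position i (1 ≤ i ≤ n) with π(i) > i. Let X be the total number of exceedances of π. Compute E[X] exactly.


Write X = Σ_{i=1}^{147} X_i, where X_i = 1_{π(i) > i}.
For each fixed i, π(i) is uniform over {1, …, 147} (marginal of a uniform permutation), so P[π(i) > i] = (n − i)/n. Summing: Σ_{i=1}^{147} (n − i)/n = (0 + 1 + … + 146)/147 = 147(147 − 1)/(2·147) = (147 − 1)/2.
Hence E[X] = Σ_{i=1}^{147} (147 − i)/147 = 73 ≈ 73.000000.

E[X] = 73 = 73.000000.


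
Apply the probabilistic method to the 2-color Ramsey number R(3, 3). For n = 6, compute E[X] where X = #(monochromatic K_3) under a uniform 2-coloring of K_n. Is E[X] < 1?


E[X] = C(6, 3) · 2^{1 − 3} = 20 · 2^{−2} = 20/4.
As a reduced fraction: E[X] = 5 ≈ 5.00000.
Is E[X] < 1? NO.
Since E[X] ≥ 1, the first-moment bound is inconclusive at n = 6; it does NOT by itself certify R(3, 3) > 6.

E[X] = 5 ≈ 5.00000; E[X] ≥ 1; first-moment method inconclusive here.


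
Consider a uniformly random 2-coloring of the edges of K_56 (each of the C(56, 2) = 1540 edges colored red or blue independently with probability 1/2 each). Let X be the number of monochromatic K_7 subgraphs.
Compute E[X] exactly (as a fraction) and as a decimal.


Let X = Σ_S X_S over the C(56, 7) = 231917400 subsets S of size 7, where X_S = 1 if the K_7 on S is monochromatic.
For a fixed S, the K_7 on S has C(7, 2) = 21 edges. P[all 21 edges red] = (1/2)^21, and likewise for blue, so P[monochromatic] = 2·(1/2)^21 = 2^{1 − 21} = 1/1048576.
Summing: E[X] = C(56, 7) · 2^{1 − 21} = 231917400 · 1/1048576 = 28989675/131072.
Numerically: E[X] ≈ 221.174.

E[X] = C(56,7)·2^(1−C(7,2)) = 28989675/131072 ≈ 221.174.


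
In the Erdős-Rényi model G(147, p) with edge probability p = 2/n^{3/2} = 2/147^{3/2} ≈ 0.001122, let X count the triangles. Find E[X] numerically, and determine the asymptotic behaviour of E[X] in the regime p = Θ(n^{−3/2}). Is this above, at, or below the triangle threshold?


Number of potential triangles: C(147, 3) = 518665.
Each occurs with probability p³ ≈ (0.001122)³ ≈ 1.413064e-09.
By linearity: E[X] = C(147, 3)·p³ ≈ 518665 · 1.413064e-09 ≈ 0.0007.
Since α = 3/2 > 1, p = c/n^{3/2} = o(1/n) is below the triangle threshold p ~ 1/n. Asymptotically E[X] ~ (c³/6)·n^{3(1−α)} = (2³/6)·n^{-1.5} → 0, so by Markov's inequality G has no triangles w.h.p.

E[X] ≈ 0.0007; in regime p = Θ(1/n^{3/2}) E[X] tends to 0 (below the triangle threshold p ~ 1/n).


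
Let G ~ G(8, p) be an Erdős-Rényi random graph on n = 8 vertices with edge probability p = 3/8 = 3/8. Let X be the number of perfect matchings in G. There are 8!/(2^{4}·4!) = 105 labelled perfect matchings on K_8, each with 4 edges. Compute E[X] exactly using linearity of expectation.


K_8 has 8!/(2^{4}·4!) = 105 labelled perfect matchings.
For each such perfect matching H, let X_H = 1 if all 4 edges of H are present in G. Then P[X_H = 1] = p^{4} = (3/8)^{4} = 81/4096.
By linearity: E[X] = Σ_H E[X_H] = 105 · p^{4} = 105 · 81/4096 = 8505/4096.
Numerically: E[X] ≈ 2.07642.

E[X] = 105 · (3/8)^{4} = 8505/4096 ≈ 2.07642.


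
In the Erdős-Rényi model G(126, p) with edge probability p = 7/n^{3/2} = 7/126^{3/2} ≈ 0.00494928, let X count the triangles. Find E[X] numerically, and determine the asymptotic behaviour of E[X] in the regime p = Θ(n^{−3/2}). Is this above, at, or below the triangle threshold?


Number of potential triangles: C(126, 3) = 325500.
Each occurs with probability p³ ≈ (0.00494928)³ ≈ 1.21234623e-07.
By linearity: E[X] = C(126, 3)·p³ ≈ 325500 · 1.21234623e-07 ≈ 0.039462.
Since α = 3/2 > 1, p = c/n^{3/2} = o(1/n) is below the triangle threshold p ~ 1/n. Asymptotically E[X] ~ (c³/6)·n^{3(1−α)} = (7³/6)·n^{-1.5} → 0, so by Markov's inequality G has no triangles w.h.p.

E[X] ≈ 0.039462; in regime p = Θ(1/n^{3/2}) E[X] tends to 0 (below the triangle threshold p ~ 1/n).


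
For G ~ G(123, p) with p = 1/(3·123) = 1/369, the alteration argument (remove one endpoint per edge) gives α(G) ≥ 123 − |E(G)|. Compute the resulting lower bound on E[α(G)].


E[|E(G)|] = C(123, 2)·p = 7503 · (1/369) = 61/3.
E[α(G)] ≥ n − E[|E(G)|] = 123 − 61/3 = 308/3.
Numerically: ≈ 102.667.
(This is only a lower bound; the true E[α(G)] may be larger.)

E[α(G)] ≥ 308/3 ≈ 102.667.


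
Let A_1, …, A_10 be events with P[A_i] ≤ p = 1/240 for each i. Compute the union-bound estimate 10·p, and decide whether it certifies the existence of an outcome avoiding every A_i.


Union bound: P[∪_{i=1}^{10} A_i] ≤ Σ_i P[A_i] ≤ 10·p = 10·(1/240) = 1/24.
Numerically: 1/24 ≈ 0.0416667.
Is 1/24 < 1? YES.
Since P[∪ A_i] ≤ 1/24 < 1, the complement has P[∩ A_i^c] ≥ 1 − 1/24 = 23/24 > 0, so some outcome avoids every A_i.

10·p = 1/24 ≈ 0.0416667; existence CERTIFIED by the union bound.


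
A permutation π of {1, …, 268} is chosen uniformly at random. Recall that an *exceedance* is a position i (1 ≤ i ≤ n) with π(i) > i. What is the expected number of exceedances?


Write X = Σ_{i=1}^{268} X_i, where X_i = 1_{π(i) > i}.
For each fixed i, π(i) is uniform over {1, …, 268} (marginal of a uniform permutation), so P[π(i) > i] = (n − i)/n. Summing: Σ_{i=1}^{268} (n − i)/n = (0 + 1 + … + 267)/268 = 268(268 − 1)/(2·268) = (268 − 1)/2.
Hence E[X] = Σ_{i=1}^{268} (268 − i)/268 = 267/2 ≈ 133.5000.

E[X] = 267/2 = 133.5000.


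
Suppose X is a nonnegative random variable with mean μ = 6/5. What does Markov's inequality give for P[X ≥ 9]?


μ = E[X] = 6/5, a = 9.
Markov: P[X ≥ 9] ≤ μ/a = (6/5)/9 = 2/15.
Numerically: ≈ 0.1333.
(Since a = 9 > μ = 1.2000, the bound 2/15 is < 1 and informative.)

P[X ≥ 9] ≤ 2/15 ≈ 0.1333.


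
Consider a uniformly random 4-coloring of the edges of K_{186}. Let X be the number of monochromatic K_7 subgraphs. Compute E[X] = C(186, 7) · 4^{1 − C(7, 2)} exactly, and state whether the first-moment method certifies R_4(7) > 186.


E[X] = C(186, 7) · 4^{1 − 21} = 1363155866280 · 4^{−20} = 1363155866280/1099511627776.
As a reduced fraction: E[X] = 170394483285/137438953472 ≈ 1.240.
Is E[X] < 1? NO.
Since E[X] ≥ 1, the first-moment bound is inconclusive at n = 186; it does NOT by itself certify R_4(7) > 186.

E[X] = 170394483285/137438953472 ≈ 1.240; E[X] ≥ 1; first-moment method inconclusive here.


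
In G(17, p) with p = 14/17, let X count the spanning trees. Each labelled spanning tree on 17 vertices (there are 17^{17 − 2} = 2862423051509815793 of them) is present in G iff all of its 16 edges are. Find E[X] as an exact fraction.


K_17 has 17^{17 − 2} = 2862423051509815793 labelled spanning trees.
For each such spanning tree H, let X_H = 1 if all 16 edges of H are present in G. Then P[X_H = 1] = p^{16} = (14/17)^{16} = 2177953337809371136/48661191875666868481.
Summing the indicators: E[X] = Σ_H E[X_H] = 2862423051509815793 · p^{16} = 2862423051509815793 · 2177953337809371136/48661191875666868481 = 2177953337809371136/17.
Numerically: E[X] ≈ 1.28e+17.

E[X] = 2862423051509815793 · (14/17)^{16} = 2177953337809371136/17 ≈ 1.28e+17.


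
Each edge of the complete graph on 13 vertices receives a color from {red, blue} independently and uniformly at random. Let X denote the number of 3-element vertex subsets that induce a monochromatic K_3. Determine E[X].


Let X = Σ_S X_S over the C(13, 3) = 286 subsets S of size 3, where X_S = 1 if the K_3 on S is monochromatic.
For a fixed S, the K_3 on S has C(3, 2) = 3 edges. P[all 3 edges red] = (1/2)^3, and likewise for blue, so P[monochromatic] = 2·(1/2)^3 = 2^{1 − 3} = 1/4.
By linearity of expectation: E[X] = C(13, 3) · 2^{1 − 3} = 286 · 1/4 = 143/2.
Numerically: E[X] ≈ 71.50000.

E[X] = C(13,3)·2^(1−C(3,2)) = 143/2 ≈ 71.50000.


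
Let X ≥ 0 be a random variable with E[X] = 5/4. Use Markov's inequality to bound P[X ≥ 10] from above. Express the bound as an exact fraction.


μ = E[X] = 5/4, a = 10.
Markov: P[X ≥ 10] ≤ μ/a = (5/4)/10 = 1/8.
Numerically: ≈ 0.1250.
(Since a = 10 > μ = 1.2500, the bound 1/8 is < 1 and informative.)

P[X ≥ 10] ≤ 1/8 ≈ 0.1250.


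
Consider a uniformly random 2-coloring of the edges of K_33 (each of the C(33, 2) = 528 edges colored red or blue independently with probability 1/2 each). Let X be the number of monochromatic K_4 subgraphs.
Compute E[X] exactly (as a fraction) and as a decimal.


Let X = Σ_S X_S over the C(33, 4) = 40920 subsets S of size 4, where X_S = 1 if the K_4 on S is monochromatic.
For a fixed S, the K_4 on S has C(4, 2) = 6 edges. P[all 6 edges red] = (1/2)^6, and likewise for blue, so P[monochromatic] = 2·(1/2)^6 = 2^{1 − 6} = 1/32.
By linearity: E[X] = C(33, 4) · 2^{1 − 6} = 40920 · 1/32 = 5115/4.
Numerically: E[X] ≈ 1278.7500.

E[X] = C(33,4)·2^(1−C(4,2)) = 5115/4 ≈ 1278.7500.


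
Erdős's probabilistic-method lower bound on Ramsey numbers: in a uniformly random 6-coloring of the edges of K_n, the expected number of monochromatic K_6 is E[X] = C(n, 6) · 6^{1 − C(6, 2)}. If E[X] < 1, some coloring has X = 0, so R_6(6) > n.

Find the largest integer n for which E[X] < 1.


We need C(n, 6) · 6^{1 − 15} < 1, i.e. C(n, 6) < 6^{15 − 1} = 78364164096.
Check values of n near the boundary:
  n = 193: C(193, 6) = 66364016544; 66364016544 < 78364164096? YES
  n = 194: C(194, 6) = 68482017072; 68482017072 < 78364164096? YES
  n = 195: C(195, 6) = 70656049360; 70656049360 < 78364164096? YES
  n = 196: C(196, 6) = 72887293024; 72887293024 < 78364164096? YES
  n = 197: C(197, 6) = 75176946208; 75176946208 < 78364164096? YES
  n = 198: C(198, 6) = 77526225777; 77526225777 < 78364164096? YES
  n = 199: C(199, 6) = 79936367511; 79936367511 < 78364164096? NO
The largest n with C(n, 6) < 78364164096 is n = 198 (where E[X] = 25842075259/26121388032 ≈ 0.9893). Hence R_6(6) > 198, i.e. R_6(6) ≥ 199.

Largest n = 198; hence R_6(6) > 198.


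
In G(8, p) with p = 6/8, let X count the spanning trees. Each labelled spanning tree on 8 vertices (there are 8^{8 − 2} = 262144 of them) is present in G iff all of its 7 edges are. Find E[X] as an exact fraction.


K_8 has 8^{8 − 2} = 262144 labelled spanning trees.
For each such spanning tree H, let X_H = 1 if all 7 edges of H are present in G. Then P[X_H = 1] = p^{7} = (3/4)^{7} = 2187/16384.
By linearity: E[X] = Σ_H E[X_H] = 262144 · p^{7} = 262144 · 2187/16384 = 34992.
Numerically: E[X] ≈ 3.5e+04.

E[X] = 262144 · (3/4)^{7} = 34992 ≈ 3.5e+04.


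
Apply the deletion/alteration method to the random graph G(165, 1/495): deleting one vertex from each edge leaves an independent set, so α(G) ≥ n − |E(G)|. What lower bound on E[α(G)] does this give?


E[|E(G)|] = C(165, 2)·p = 13530 · (1/495) = 82/3.
E[α(G)] ≥ n − E[|E(G)|] = 165 − 82/3 = 413/3.
Numerically: ≈ 137.667.
(This is only a lower bound; the true E[α(G)] may be larger.)

E[α(G)] ≥ 413/3 ≈ 137.667.


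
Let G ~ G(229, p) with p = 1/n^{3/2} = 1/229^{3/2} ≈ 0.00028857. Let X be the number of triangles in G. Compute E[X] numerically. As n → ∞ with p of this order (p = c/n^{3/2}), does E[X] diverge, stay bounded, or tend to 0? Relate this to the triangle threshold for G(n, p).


Number of potential triangles: C(229, 3) = 1975354.
Each occurs with probability p³ ≈ (0.00028857)³ ≈ 2.4029256e-11.
By linearity: E[X] = C(229, 3)·p³ ≈ 1975354 · 2.4029256e-11 ≈ 0.00005.
Since α = 3/2 > 1, p = c/n^{3/2} = o(1/n) is below the triangle threshold p ~ 1/n. Asymptotically E[X] ~ (c³/6)·n^{3(1−α)} = (1³/6)·n^{-1.5} → 0, so by Markov's inequality G has no triangles w.h.p.

E[X] ≈ 0.00005; in regime p = Θ(1/n^{3/2}) E[X] tends to 0 (below the triangle threshold p ~ 1/n).


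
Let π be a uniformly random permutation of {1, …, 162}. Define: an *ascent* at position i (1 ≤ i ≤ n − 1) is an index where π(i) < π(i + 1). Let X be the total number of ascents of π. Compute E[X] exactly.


Write X = Σ X_I over i = 1, …, 161, with X_I the indicator of one ascent.
There are 161 indicators.
For each fixed i, the pair (π(i), π(i+1)) is a uniformly random ordered pair of distinct values from {1, …, 162}; by symmetry P[π(i) < π(i+1)] = 1/2.
By linearity: E[X] = 161 · (1/2) = (162 − 1) · (1/2) = 161/2 ≈ 80.50000.

E[X] = 161/2 = 80.50000.


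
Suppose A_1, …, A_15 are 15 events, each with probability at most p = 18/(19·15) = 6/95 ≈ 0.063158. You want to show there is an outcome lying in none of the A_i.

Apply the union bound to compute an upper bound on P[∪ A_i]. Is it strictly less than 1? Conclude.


Union bound: P[∪_{i=1}^{15} A_i] ≤ Σ_i P[A_i] ≤ 15·p = 15·(6/95) = 18/19.
Numerically: 18/19 ≈ 0.947368.
Is 18/19 < 1? YES.
Since P[∪ A_i] ≤ 18/19 < 1, the complement has P[∩ A_i^c] ≥ 1 − 18/19 = 1/19 > 0, so some outcome avoids every A_i.

15·p = 18/19 ≈ 0.947368; existence CERTIFIED by the union bound.


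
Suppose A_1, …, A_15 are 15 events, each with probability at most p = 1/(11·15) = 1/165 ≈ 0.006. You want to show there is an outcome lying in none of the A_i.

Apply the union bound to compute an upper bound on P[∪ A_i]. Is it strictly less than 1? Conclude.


Union bound: P[∪_{i=1}^{15} A_i] ≤ Σ_i P[A_i] ≤ 15·p = 15·(1/165) = 1/11.
Numerically: 1/11 ≈ 0.091.
Is 1/11 < 1? YES.
Since P[∪ A_i] ≤ 1/11 < 1, the complement has P[∩ A_i^c] ≥ 1 − 1/11 = 10/11 > 0, so some outcome avoids every A_i.

15·p = 1/11 ≈ 0.091; existence CERTIFIED by the union bound.


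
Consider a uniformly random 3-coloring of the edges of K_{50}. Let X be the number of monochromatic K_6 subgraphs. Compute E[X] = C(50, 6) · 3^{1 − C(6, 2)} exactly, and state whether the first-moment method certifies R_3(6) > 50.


E[X] = C(50, 6) · 3^{1 − 15} = 15890700 · 3^{−14} = 15890700/4782969.
As a reduced fraction: E[X] = 5296900/1594323 ≈ 3.322.
Is E[X] < 1? NO.
Since E[X] ≥ 1, the first-moment bound is inconclusive at n = 50; it does NOT by itself certify R_3(6) > 50.

E[X] = 5296900/1594323 ≈ 3.322; E[X] ≥ 1; first-moment method inconclusive here.


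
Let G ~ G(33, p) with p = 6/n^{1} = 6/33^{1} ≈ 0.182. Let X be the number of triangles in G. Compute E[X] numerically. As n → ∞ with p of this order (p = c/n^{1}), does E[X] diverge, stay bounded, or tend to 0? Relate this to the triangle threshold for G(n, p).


Number of potential triangles: C(33, 3) = 5456.
Each occurs with probability p³ ≈ (0.182)³ ≈ 6.01052e-03.
By linearity: E[X] = C(33, 3)·p³ ≈ 5456 · 6.01052e-03 ≈ 32.793.
Here α = 1, so p = 6/n is exactly at the triangle threshold p ~ 1/n. Asymptotically E[X] → c³/6 = 6³/6 = 36 ≈ 36.000, a bounded constant. In this regime the triangle count is asymptotically Poisson(c³/6).

E[X] ≈ 32.793; in regime p = Θ(1/n^{1}) E[X] stays bounded (at the triangle threshold p ~ 1/n).


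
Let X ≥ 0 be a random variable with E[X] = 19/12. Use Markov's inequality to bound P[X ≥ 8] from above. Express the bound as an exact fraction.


μ = E[X] = 19/12, a = 8.
Markov: P[X ≥ 8] ≤ μ/a = (19/12)/8 = 19/96.
Numerically: ≈ 0.197917.
(Since a = 8 > μ = 1.583333, the bound 19/96 is < 1 and informative.)

P[X ≥ 8] ≤ 19/96 ≈ 0.197917.


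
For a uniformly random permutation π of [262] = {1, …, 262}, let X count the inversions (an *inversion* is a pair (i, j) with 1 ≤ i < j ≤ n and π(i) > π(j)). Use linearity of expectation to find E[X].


Write X = Σ X_I over the C(262, 2) = 34191 pairs i < j, with X_I the indicator of one inversion.
There are 34191 indicators.
For each fixed pair i < j, the values π(i) and π(j) are two distinct elements of {1, …, 262} in uniformly random order; by symmetry P[π(i) > π(j)] = 1/2.
By linearity: E[X] = 34191 · (1/2) = C(262, 2) · (1/2) = 34191/2 = 34191/2 ≈ 17095.500.

E[X] = 34191/2 = 17095.500.


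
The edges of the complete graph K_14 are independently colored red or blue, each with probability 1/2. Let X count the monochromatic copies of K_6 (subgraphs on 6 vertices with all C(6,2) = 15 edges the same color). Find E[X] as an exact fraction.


Let X = Σ_S X_S over the C(14, 6) = 3003 subsets S of size 6, where X_S = 1 if the K_6 on S is monochromatic.
For a fixed S, the K_6 on S has C(6, 2) = 15 edges. P[all 15 edges red] = (1/2)^15, and likewise for blue, so P[monochromatic] = 2·(1/2)^15 = 2^{1 − 15} = 1/16384.
Summing: E[X] = C(14, 6) · 2^{1 − 15} = 3003 · 1/16384 = 3003/16384.
Numerically: E[X] ≈ 0.183289.

E[X] = C(14,6)·2^(1−C(6,2)) = 3003/16384 ≈ 0.183289.


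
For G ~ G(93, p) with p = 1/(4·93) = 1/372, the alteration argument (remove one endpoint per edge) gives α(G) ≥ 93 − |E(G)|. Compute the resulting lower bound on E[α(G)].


E[|E(G)|] = C(93, 2)·p = 4278 · (1/372) = 23/2.
E[α(G)] ≥ n − E[|E(G)|] = 93 − 23/2 = 163/2.
Numerically: ≈ 81.5000.
(This is only a lower bound; the true E[α(G)] may be larger.)

E[α(G)] ≥ 163/2 ≈ 81.5000.


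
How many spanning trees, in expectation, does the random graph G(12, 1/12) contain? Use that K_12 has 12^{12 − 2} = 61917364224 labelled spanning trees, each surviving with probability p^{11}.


K_12 has 12^{12 − 2} = 61917364224 labelled spanning trees.
For each such spanning tree H, let X_H = 1 if all 11 edges of H are present in G. Then P[X_H = 1] = p^{11} = (1/12)^{11} = 1/743008370688.
By linearity: E[X] = Σ_H E[X_H] = 61917364224 · p^{11} = 61917364224 · 1/743008370688 = 1/12.
Numerically: E[X] ≈ 0.0833333.

E[X] = 61917364224 · (1/12)^{11} = 1/12 ≈ 0.0833333.


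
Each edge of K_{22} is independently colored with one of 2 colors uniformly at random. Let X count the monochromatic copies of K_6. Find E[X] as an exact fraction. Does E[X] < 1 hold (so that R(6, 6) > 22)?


E[X] = C(22, 6) · 2^{1 − 15} = 74613 · 2^{−14} = 74613/16384.
As a reduced fraction: E[X] = 74613/16384 ≈ 4.5540161.
Is E[X] < 1? NO.
Since E[X] ≥ 1, the first-moment bound is inconclusive at n = 22; it does NOT by itself certify R(6, 6) > 22.

E[X] = 74613/16384 ≈ 4.5540161; E[X] ≥ 1; first-moment method inconclusive here.


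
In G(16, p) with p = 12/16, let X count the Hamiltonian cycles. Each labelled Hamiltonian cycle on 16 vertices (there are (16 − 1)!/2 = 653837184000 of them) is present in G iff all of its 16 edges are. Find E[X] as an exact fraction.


K_16 has (16 − 1)!/2 = 653837184000 labelled Hamiltonian cycles.
For each such Hamiltonian cycle H, let X_H = 1 if all 16 edges of H are present in G. Then P[X_H = 1] = p^{16} = (3/4)^{16} = 43046721/4294967296.
By linearity: E[X] = Σ_H E[X_H] = 653837184000 · p^{16} = 653837184000 · 43046721/4294967296 = 27485885585032875/4194304.
Numerically: E[X] ≈ 6.553e+09.

E[X] = 653837184000 · (3/4)^{16} = 27485885585032875/4194304 ≈ 6.553e+09.


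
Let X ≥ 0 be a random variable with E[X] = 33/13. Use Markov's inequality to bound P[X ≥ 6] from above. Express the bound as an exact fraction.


μ = E[X] = 33/13, a = 6.
Markov: P[X ≥ 6] ≤ μ/a = (33/13)/6 = 11/26.
Numerically: ≈ 0.42308.
(Since a = 6 > μ = 2.53846, the bound 11/26 is < 1 and informative.)

P[X ≥ 6] ≤ 11/26 ≈ 0.42308.


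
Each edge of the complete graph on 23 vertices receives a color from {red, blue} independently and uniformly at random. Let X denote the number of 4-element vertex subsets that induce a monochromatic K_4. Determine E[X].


Let X = Σ_S X_S over the C(23, 4) = 8855 subsets S of size 4, where X_S = 1 if the K_4 on S is monochromatic.
For a fixed S, the K_4 on S has C(4, 2) = 6 edges. P[all 6 edges red] = (1/2)^6, and likewise for blue, so P[monochromatic] = 2·(1/2)^6 = 2^{1 − 6} = 1/32.
By linearity of expectation: E[X] = C(23, 4) · 2^{1 − 6} = 8855 · 1/32 = 8855/32.
Numerically: E[X] ≈ 276.718750.

E[X] = C(23,4)·2^(1−C(4,2)) = 8855/32 ≈ 276.718750.


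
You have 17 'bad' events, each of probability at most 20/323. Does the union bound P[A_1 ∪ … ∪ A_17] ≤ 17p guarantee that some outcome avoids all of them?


Union bound: P[∪_{i=1}^{17} A_i] ≤ Σ_i P[A_i] ≤ 17·p = 17·(20/323) = 20/19.
Numerically: 20/19 ≈ 1.053.
Is 20/19 < 1? NO.
Since the bound 20/19 is ≥ 1, the union bound is uninformative here; it does NOT by itself certify existence.

17·p = 20/19 ≈ 1.053; existence NOT certified by the union bound.


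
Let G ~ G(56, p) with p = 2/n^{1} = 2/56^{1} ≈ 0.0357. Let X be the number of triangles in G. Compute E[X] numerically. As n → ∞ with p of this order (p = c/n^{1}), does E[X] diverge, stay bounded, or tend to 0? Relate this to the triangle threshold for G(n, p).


Number of potential triangles: C(56, 3) = 27720.
Each occurs with probability p³ ≈ (0.0357)³ ≈ 4.55539e-05.
By linearity: E[X] = C(56, 3)·p³ ≈ 27720 · 4.55539e-05 ≈ 1.263.
Here α = 1, so p = 2/n is exactly at the triangle threshold p ~ 1/n. Asymptotically E[X] → c³/6 = 2³/6 = 4/3 ≈ 1.333, a bounded constant. In this regime the triangle count is asymptotically Poisson(c³/6).

E[X] ≈ 1.263; in regime p = Θ(1/n^{1}) E[X] stays bounded (at the triangle threshold p ~ 1/n).


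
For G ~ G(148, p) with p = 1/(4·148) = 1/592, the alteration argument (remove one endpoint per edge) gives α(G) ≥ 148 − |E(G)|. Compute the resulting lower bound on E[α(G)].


E[|E(G)|] = C(148, 2)·p = 10878 · (1/592) = 147/8.
E[α(G)] ≥ n − E[|E(G)|] = 148 − 147/8 = 1037/8.
Numerically: ≈ 129.625.
(This is only a lower bound; the true E[α(G)] may be larger.)

E[α(G)] ≥ 1037/8 ≈ 129.625.


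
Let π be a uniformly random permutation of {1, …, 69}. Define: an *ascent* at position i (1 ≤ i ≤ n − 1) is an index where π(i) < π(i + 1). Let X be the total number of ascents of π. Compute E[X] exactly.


Write X = Σ X_I over i = 1, …, 68, with X_I the indicator of one ascent.
There are 68 indicators.
For each fixed i, the pair (π(i), π(i+1)) is a uniformly random ordered pair of distinct values from {1, …, 69}; by symmetry P[π(i) < π(i+1)] = 1/2.
By linearity: E[X] = 68 · (1/2) = (69 − 1) · (1/2) = 34 ≈ 34.000000.

E[X] = 34 = 34.000000.


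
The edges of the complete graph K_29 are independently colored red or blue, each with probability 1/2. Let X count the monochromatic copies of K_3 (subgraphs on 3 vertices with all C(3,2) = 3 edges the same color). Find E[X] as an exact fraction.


Let X = Σ_S X_S over the C(29, 3) = 3654 subsets S of size 3, where X_S = 1 if the K_3 on S is monochromatic.
For a fixed S, the K_3 on S has C(3, 2) = 3 edges. P[all 3 edges red] = (1/2)^3, and likewise for blue, so P[monochromatic] = 2·(1/2)^3 = 2^{1 − 3} = 1/4.
By linearity: E[X] = C(29, 3) · 2^{1 − 3} = 3654 · 1/4 = 1827/2.
Numerically: E[X] ≈ 913.5000.

E[X] = C(29,3)·2^(1−C(3,2)) = 1827/2 ≈ 913.5000.


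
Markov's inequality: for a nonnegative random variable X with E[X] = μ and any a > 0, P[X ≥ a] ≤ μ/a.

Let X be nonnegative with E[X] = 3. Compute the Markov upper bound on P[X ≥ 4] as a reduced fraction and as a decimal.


μ = E[X] = 3, a = 4.
Markov: P[X ≥ 4] ≤ μ/a = (3)/4 = 3/4.
Numerically: ≈ 0.750000.
(Since a = 4 > μ = 3.000000, the bound 3/4 is < 1 and informative.)

P[X ≥ 4] ≤ 3/4 ≈ 0.750000.


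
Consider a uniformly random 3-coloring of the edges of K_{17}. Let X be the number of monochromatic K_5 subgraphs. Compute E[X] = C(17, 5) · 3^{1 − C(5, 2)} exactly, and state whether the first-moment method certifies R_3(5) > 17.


E[X] = C(17, 5) · 3^{1 − 10} = 6188 · 3^{−9} = 6188/19683.
As a reduced fraction: E[X] = 6188/19683 ≈ 0.31438.
Is E[X] < 1? YES.
Since E[X] < 1, there exists a 3-coloring of K_{17} with no monochromatic K_5; hence R_3(5) > 17.

E[X] = 6188/19683 ≈ 0.31438; E[X] < 1, so R_3(5) > 17.


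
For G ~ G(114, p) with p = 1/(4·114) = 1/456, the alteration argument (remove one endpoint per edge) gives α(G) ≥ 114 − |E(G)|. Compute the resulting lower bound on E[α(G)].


E[|E(G)|] = C(114, 2)·p = 6441 · (1/456) = 113/8.
E[α(G)] ≥ n − E[|E(G)|] = 114 − 113/8 = 799/8.
Numerically: ≈ 99.87500.
(This is only a lower bound; the true E[α(G)] may be larger.)

E[α(G)] ≥ 799/8 ≈ 99.87500.


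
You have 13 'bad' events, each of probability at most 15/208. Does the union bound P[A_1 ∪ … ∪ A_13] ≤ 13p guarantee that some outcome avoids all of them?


Union bound: P[∪_{i=1}^{13} A_i] ≤ Σ_i P[A_i] ≤ 13·p = 13·(15/208) = 15/16.
Numerically: 15/16 ≈ 0.9375.
Is 15/16 < 1? YES.
Since P[∪ A_i] ≤ 15/16 < 1, the complement has P[∩ A_i^c] ≥ 1 − 15/16 = 1/16 > 0, so some outcome avoids every A_i.

13·p = 15/16 ≈ 0.9375; existence CERTIFIED by the union bound.


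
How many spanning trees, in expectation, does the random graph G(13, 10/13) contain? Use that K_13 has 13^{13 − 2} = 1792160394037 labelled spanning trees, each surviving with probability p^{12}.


K_13 has 13^{13 − 2} = 1792160394037 labelled spanning trees.
For each such spanning tree H, let X_H = 1 if all 12 edges of H are present in G. Then P[X_H = 1] = p^{12} = (10/13)^{12} = 1000000000000/23298085122481.
By linearity of expectation: E[X] = Σ_H E[X_H] = 1792160394037 · p^{12} = 1792160394037 · 1000000000000/23298085122481 = 1000000000000/13.
Numerically: E[X] ≈ 7.69231e+10.

E[X] = 1792160394037 · (10/13)^{12} = 1000000000000/13 ≈ 7.69231e+10.


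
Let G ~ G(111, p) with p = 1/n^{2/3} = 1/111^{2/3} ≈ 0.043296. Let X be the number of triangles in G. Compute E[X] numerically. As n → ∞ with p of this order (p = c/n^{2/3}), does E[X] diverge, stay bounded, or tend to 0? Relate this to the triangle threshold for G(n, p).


Number of potential triangles: C(111, 3) = 221815.
Each occurs with probability p³ ≈ (0.043296)³ ≈ 8.1162243e-05.
By linearity: E[X] = C(111, 3)·p³ ≈ 221815 · 8.1162243e-05 ≈ 18.00300.
Since α = 2/3 < 1, p = c/n^{2/3} ≫ 1/n is above the triangle threshold p ~ 1/n. Asymptotically E[X] ~ (c³/6)·n^{3(1−α)} = (1³/6)·n^{1} → ∞; triangles are abundant w.h.p.

E[X] ≈ 18.00300; in regime p = Θ(1/n^{2/3}) E[X] diverges (above the triangle threshold p ~ 1/n).


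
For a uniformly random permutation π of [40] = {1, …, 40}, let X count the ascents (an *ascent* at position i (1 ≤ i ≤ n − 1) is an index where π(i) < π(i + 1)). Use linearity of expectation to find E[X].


Write X = Σ X_I over i = 1, …, 39, with X_I the indicator of one ascent.
There are 39 indicators.
For each fixed i, the pair (π(i), π(i+1)) is a uniformly random ordered pair of distinct values from {1, …, 40}; by symmetry P[π(i) < π(i+1)] = 1/2.
By linearity: E[X] = 39 · (1/2) = (40 − 1) · (1/2) = 39/2 ≈ 19.50000.

E[X] = 39/2 = 19.50000.


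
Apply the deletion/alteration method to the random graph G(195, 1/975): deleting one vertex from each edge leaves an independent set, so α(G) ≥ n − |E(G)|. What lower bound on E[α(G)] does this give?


E[|E(G)|] = C(195, 2)·p = 18915 · (1/975) = 97/5.
E[α(G)] ≥ n − E[|E(G)|] = 195 − 97/5 = 878/5.
Numerically: ≈ 175.60000.
(This is only a lower bound; the true E[α(G)] may be larger.)

E[α(G)] ≥ 878/5 ≈ 175.60000.


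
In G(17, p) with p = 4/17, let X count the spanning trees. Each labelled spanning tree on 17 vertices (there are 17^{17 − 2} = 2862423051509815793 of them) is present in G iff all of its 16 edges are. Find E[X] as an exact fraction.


K_17 has 17^{17 − 2} = 2862423051509815793 labelled spanning trees.
For each such spanning tree H, let X_H = 1 if all 16 edges of H are present in G. Then P[X_H = 1] = p^{16} = (4/17)^{16} = 4294967296/48661191875666868481.
By linearity: E[X] = Σ_H E[X_H] = 2862423051509815793 · p^{16} = 2862423051509815793 · 4294967296/48661191875666868481 = 4294967296/17.
Numerically: E[X] ≈ 2.5265e+08.

E[X] = 2862423051509815793 · (4/17)^{16} = 4294967296/17 ≈ 2.5265e+08.


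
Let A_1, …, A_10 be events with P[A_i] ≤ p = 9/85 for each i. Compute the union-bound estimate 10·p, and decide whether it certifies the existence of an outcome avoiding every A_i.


Union bound: P[∪_{i=1}^{10} A_i] ≤ Σ_i P[A_i] ≤ 10·p = 10·(9/85) = 18/17.
Numerically: 18/17 ≈ 1.05882.
Is 18/17 < 1? NO.
Since the bound 18/17 is ≥ 1, the union bound is uninformative here; it does NOT by itself certify existence.

10·p = 18/17 ≈ 1.05882; existence NOT certified by the union bound.


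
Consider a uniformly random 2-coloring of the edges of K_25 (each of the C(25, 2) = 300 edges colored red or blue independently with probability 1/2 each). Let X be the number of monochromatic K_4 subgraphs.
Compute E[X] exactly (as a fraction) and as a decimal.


Let X = Σ_S X_S over the C(25, 4) = 12650 subsets S of size 4, where X_S = 1 if the K_4 on S is monochromatic.
For a fixed S, the K_4 on S has C(4, 2) = 6 edges. P[all 6 edges red] = (1/2)^6, and likewise for blue, so P[monochromatic] = 2·(1/2)^6 = 2^{1 − 6} = 1/32.
By linearity: E[X] = C(25, 4) · 2^{1 − 6} = 12650 · 1/32 = 6325/16.
Numerically: E[X] ≈ 395.3125.

E[X] = C(25,4)·2^(1−C(4,2)) = 6325/16 ≈ 395.3125.


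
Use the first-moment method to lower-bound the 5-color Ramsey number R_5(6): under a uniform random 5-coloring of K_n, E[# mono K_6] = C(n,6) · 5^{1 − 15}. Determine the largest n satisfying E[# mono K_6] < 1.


We need C(n, 6) · 5^{1 − 15} < 1, i.e. C(n, 6) < 5^{15 − 1} = 6103515625.
Check values of n near the boundary:
  n = 127: C(127, 6) = 5169379425; 5169379425 < 6103515625? YES
  n = 128: C(128, 6) = 5423611200; 5423611200 < 6103515625? YES
  n = 129: C(129, 6) = 5688177600; 5688177600 < 6103515625? YES
  n = 130: C(130, 6) = 5963412000; 5963412000 < 6103515625? YES
  n = 131: C(131, 6) = 6249655776; 6249655776 < 6103515625? NO
The largest n with C(n, 6) < 6103515625 is n = 130 (where E[X] = 47707296/48828125 ≈ 0.977045). Hence R_5(6) > 130, i.e. R_5(6) ≥ 131.

Largest n = 130; hence R_5(6) > 130.


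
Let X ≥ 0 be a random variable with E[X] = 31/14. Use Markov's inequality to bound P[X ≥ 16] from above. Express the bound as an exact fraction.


μ = E[X] = 31/14, a = 16.
Markov: P[X ≥ 16] ≤ μ/a = (31/14)/16 = 31/224.
Numerically: ≈ 0.138393.
(Since a = 16 > μ = 2.214286, the bound 31/224 is < 1 and informative.)

P[X ≥ 16] ≤ 31/224 ≈ 0.138393.


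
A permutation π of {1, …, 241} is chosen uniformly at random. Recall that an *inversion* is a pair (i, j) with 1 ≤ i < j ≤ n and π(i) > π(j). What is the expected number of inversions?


Write X = Σ X_I over the C(241, 2) = 28920 pairs i < j, with X_I the indicator of one inversion.
There are 28920 indicators.
For each fixed pair i < j, the values π(i) and π(j) are two distinct elements of {1, …, 241} in uniformly random order; by symmetry P[π(i) > π(j)] = 1/2.
By linearity: E[X] = 28920 · (1/2) = C(241, 2) · (1/2) = 28920/2 = 14460 ≈ 14460.0000.

E[X] = 14460 = 14460.0000.


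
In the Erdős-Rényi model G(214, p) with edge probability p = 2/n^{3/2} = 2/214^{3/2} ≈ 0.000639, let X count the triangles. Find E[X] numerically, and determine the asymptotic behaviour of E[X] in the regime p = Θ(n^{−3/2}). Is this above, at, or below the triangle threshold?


Number of potential triangles: C(214, 3) = 1610564.
Each occurs with probability p³ ≈ (0.000639)³ ≈ 2.60752e-10.
By linearity: E[X] = C(214, 3)·p³ ≈ 1610564 · 2.60752e-10 ≈ 0.000.
Since α = 3/2 > 1, p = c/n^{3/2} = o(1/n) is below the triangle threshold p ~ 1/n. Asymptotically E[X] ~ (c³/6)·n^{3(1−α)} = (2³/6)·n^{-1.5} → 0, so by Markov's inequality G has no triangles w.h.p.

E[X] ≈ 0.000; in regime p = Θ(1/n^{3/2}) E[X] tends to 0 (below the triangle threshold p ~ 1/n).


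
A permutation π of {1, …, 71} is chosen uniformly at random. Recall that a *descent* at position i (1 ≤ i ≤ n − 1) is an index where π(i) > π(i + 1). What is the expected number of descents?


Write X = Σ X_I over i = 1, …, 70, with X_I the indicator of one descent.
There are 70 indicators.
For each fixed i, the pair (π(i), π(i+1)) is a uniformly random ordered pair of distinct values from {1, …, 71}; by symmetry P[π(i) > π(i+1)] = 1/2.
By linearity: E[X] = 70 · (1/2) = (71 − 1) · (1/2) = 35 ≈ 35.0000.

E[X] = 35 = 35.0000.


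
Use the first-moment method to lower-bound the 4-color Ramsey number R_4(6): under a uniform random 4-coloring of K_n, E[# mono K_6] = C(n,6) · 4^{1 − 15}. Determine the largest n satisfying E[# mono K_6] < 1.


We need C(n, 6) · 4^{1 − 15} < 1, i.e. C(n, 6) < 4^{15 − 1} = 268435456.
Check values of n near the boundary:
  n = 74: C(74, 6) = 185250786; 185250786 < 268435456? YES
  n = 75: C(75, 6) = 201359550; 201359550 < 268435456? YES
  n = 76: C(76, 6) = 218618940; 218618940 < 268435456? YES
  n = 77: C(77, 6) = 237093780; 237093780 < 268435456? YES
  n = 78: C(78, 6) = 256851595; 256851595 < 268435456? YES
  n = 79: C(79, 6) = 277962685; 277962685 < 268435456? NO
The largest n with C(n, 6) < 268435456 is n = 78 (where E[X] = 256851595/268435456 ≈ 0.95685). Hence R_4(6) > 78, i.e. R_4(6) ≥ 79.

Largest n = 78; hence R_4(6) > 78.


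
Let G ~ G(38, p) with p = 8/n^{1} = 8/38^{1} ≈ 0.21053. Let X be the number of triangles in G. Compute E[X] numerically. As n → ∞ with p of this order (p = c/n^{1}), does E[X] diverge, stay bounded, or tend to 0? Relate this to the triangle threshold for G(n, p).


Number of potential triangles: C(38, 3) = 8436.
Each occurs with probability p³ ≈ (0.21053)³ ≈ 9.3308062e-03.
By linearity: E[X] = C(38, 3)·p³ ≈ 8436 · 9.3308062e-03 ≈ 78.71468.
Here α = 1, so p = 8/n is exactly at the triangle threshold p ~ 1/n. Asymptotically E[X] → c³/6 = 8³/6 = 256/3 ≈ 85.33333, a bounded constant. In this regime the triangle count is asymptotically Poisson(c³/6).

E[X] ≈ 78.71468; in regime p = Θ(1/n^{1}) E[X] stays bounded (at the triangle threshold p ~ 1/n).


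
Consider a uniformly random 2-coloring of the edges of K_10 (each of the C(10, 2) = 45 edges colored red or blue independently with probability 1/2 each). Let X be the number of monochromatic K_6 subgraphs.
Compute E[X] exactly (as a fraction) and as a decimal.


Let X = Σ_S X_S over the C(10, 6) = 210 subsets S of size 6, where X_S = 1 if the K_6 on S is monochromatic.
For a fixed S, the K_6 on S has C(6, 2) = 15 edges. P[all 15 edges red] = (1/2)^15, and likewise for blue, so P[monochromatic] = 2·(1/2)^15 = 2^{1 − 15} = 1/16384.
Summing: E[X] = C(10, 6) · 2^{1 − 15} = 210 · 1/16384 = 105/8192.
Numerically: E[X] ≈ 0.013.

E[X] = C(10,6)·2^(1−C(6,2)) = 105/8192 ≈ 0.013.


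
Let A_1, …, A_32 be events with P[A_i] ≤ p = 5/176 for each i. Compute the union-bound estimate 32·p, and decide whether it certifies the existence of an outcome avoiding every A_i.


Union bound: P[∪_{i=1}^{32} A_i] ≤ Σ_i P[A_i] ≤ 32·p = 32·(5/176) = 10/11.
Numerically: 10/11 ≈ 0.9090909.
Is 10/11 < 1? YES.
Since P[∪ A_i] ≤ 10/11 < 1, the complement has P[∩ A_i^c] ≥ 1 − 10/11 = 1/11 > 0, so some outcome avoids every A_i.

32·p = 10/11 ≈ 0.9090909; existence CERTIFIED by the union bound.


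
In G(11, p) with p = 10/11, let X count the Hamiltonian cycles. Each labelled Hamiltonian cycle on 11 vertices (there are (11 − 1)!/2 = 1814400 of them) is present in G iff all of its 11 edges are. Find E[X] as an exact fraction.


K_11 has (11 − 1)!/2 = 1814400 labelled Hamiltonian cycles.
For each such Hamiltonian cycle H, let X_H = 1 if all 11 edges of H are present in G. Then P[X_H = 1] = p^{11} = (10/11)^{11} = 100000000000/285311670611.
By linearity: E[X] = Σ_H E[X_H] = 1814400 · p^{11} = 1814400 · 100000000000/285311670611 = 181440000000000000/285311670611.
Numerically: E[X] ≈ 6.359e+05.

E[X] = 1814400 · (10/11)^{11} = 181440000000000000/285311670611 ≈ 6.359e+05.
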